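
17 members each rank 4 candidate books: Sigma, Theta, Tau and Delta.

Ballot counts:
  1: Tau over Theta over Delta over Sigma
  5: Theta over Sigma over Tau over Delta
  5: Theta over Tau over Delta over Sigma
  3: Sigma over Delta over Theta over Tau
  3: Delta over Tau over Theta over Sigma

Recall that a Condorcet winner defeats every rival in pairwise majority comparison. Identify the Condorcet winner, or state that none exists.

Check each pair by majority over 17 ballots:
Sigma vs Theta: Sigma is ranked higher on 3 ballots, Theta on 14. Theta wins 14–3.
Sigma vs Tau: 5+3 = 8 for Sigma, 9 for Tau — Tau by 9–8.
Sigma vs Delta: Sigma is ranked higher on 5+3 = 8 ballots, Delta on 9. Delta wins 9–8.
Theta vs Tau: Theta is ranked higher on 5+5+3 = 13 ballots, Tau on 4. Theta wins 13–4.
Theta vs Delta: Theta preferred on 1+5+5 = 11 ballots; Theta wins 11–6.
Tau vs Delta: 11 to 6, Tau.
Theta wins every pairwise contest, so Theta is the Condorcet winner.

Theta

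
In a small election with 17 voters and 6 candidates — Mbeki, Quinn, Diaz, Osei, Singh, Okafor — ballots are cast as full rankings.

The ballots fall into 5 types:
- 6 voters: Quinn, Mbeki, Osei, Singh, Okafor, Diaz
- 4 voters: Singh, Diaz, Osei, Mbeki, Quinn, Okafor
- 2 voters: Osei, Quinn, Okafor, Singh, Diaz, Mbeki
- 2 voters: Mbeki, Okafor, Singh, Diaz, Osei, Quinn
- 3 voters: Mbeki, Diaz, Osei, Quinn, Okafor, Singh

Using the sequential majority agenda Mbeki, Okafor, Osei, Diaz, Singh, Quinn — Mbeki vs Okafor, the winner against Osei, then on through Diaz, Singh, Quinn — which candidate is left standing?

Mbeki

Round 1: Mbeki vs Okafor — 15–2, Mbeki advances.
Round 2: Mbeki vs Osei — 11–6, Mbeki advances.
Round 3: Mbeki vs Diaz — 11–6, Mbeki advances.
Round 4: Mbeki vs Singh — 11–6, Mbeki advances.
Round 5: Mbeki vs Quinn — 9–8, Mbeki advances.
Mbeki survives the agenda.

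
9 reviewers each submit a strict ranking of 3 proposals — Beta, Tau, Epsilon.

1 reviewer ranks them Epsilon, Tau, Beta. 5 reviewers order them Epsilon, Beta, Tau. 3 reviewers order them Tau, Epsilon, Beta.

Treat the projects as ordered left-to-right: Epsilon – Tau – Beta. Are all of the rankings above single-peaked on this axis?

no

Axis positions: Epsilon=1, Tau=2, Beta=3.
Type 1 (peak Epsilon at position 1): ranking walks positions 1-2-3, expanding outward from the peak — single-peaked.
Type 2: ranking walks positions 1-3-2; Beta is ranked above Tau even though Tau lies between Beta and the peak Epsilon on the axis — preferences dip and rise again. Not single-peaked.
Type 3 (peak Tau at position 2): ranking walks positions 2-1-3, expanding outward from the peak — single-peaked.
Type 2 violates single-peakedness, so the profile is not single-peaked on this axis.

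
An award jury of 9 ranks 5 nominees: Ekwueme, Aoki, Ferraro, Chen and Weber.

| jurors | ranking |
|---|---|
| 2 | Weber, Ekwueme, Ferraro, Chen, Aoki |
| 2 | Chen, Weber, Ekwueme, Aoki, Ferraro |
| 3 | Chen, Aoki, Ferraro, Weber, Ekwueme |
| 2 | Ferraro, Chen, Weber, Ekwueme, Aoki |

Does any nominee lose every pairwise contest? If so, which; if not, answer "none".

Pairwise majorities:
Ekwueme vs Aoki: Ekwueme wins 6–3.
Ekwueme vs Ferraro: 2+2 = 4 for Ekwueme, 5 for Ferraro — Ferraro by 5–4.
Ekwueme vs Chen: Chen, 7–2.
Ekwueme–Weber: Weber 9–0.
Aoki vs Ferraro: Aoki, 5–4.
Aoki vs Chen: Chen, 9–0.
Aoki vs Weber: Aoki is ranked higher on 3 ballots, Weber on 6. Weber wins 6–3.
Ferraro vs Chen: 2+2 = 4 for Ferraro, 5 for Chen — Chen by 5–4.
Ferraro vs Weber: Ferraro is ranked higher on 3+2 = 5 ballots, Weber on 4. Ferraro wins 5–4.
Chen–Weber: Chen 7–2.
No nominee is winless: Ekwueme beats Aoki; Aoki beats Ferraro; Ferraro beats Ekwueme; Chen beats Ekwueme; Weber beats Ekwueme. There is no Condorcet loser.

none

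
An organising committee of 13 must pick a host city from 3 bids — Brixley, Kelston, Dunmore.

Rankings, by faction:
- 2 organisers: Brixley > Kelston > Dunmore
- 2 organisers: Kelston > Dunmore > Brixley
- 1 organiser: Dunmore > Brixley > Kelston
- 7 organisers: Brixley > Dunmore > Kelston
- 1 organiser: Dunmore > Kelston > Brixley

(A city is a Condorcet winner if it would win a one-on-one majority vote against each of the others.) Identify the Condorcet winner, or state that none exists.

Pairwise majorities:
Brixley vs Kelston: 10 to 3, Brixley.
Brixley vs Dunmore: 9 to 4, Brixley.
Kelston vs Dunmore: 4 to 9, Dunmore.
Brixley defeats every rival head-to-head and is the Condorcet winner.

Brixley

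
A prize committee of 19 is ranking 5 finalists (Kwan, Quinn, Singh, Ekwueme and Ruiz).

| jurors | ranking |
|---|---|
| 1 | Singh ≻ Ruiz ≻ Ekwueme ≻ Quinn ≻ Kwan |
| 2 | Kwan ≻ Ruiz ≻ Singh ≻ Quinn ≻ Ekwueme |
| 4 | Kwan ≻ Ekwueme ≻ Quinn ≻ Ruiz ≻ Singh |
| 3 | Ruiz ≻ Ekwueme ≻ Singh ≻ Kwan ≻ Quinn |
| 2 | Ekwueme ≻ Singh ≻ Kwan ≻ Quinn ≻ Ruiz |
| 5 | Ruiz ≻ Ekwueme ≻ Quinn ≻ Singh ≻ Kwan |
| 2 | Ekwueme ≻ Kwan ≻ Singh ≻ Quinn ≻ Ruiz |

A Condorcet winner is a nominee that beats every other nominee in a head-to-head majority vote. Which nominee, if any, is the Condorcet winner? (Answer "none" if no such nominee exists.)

Check each pair by majority over 19 ballots:
Kwan vs Quinn: Kwan wins 13–6.
Kwan–Singh: Singh 11–8.
Kwan–Ekwueme: Ekwueme 13–6.
Kwan vs Ruiz: Kwan, 10–9.
Quinn–Singh: Singh 10–9.
Quinn vs Ekwueme: Ekwueme wins 17–2.
Quinn vs Ruiz: Ruiz, 11–8.
Singh vs Ekwueme: Ekwueme, 16–3.
Singh vs Ruiz: Ruiz, 14–5.
Ekwueme–Ruiz: Ruiz 11–8.
No nominee is unbeaten: Kwan loses to Singh; Quinn loses to Kwan; Singh loses to Ekwueme; Ekwueme loses to Ruiz; Ruiz loses to Kwan. In particular Kwan > Ruiz > Singh > Kwan is a majority cycle — no Condorcet winner exists.

none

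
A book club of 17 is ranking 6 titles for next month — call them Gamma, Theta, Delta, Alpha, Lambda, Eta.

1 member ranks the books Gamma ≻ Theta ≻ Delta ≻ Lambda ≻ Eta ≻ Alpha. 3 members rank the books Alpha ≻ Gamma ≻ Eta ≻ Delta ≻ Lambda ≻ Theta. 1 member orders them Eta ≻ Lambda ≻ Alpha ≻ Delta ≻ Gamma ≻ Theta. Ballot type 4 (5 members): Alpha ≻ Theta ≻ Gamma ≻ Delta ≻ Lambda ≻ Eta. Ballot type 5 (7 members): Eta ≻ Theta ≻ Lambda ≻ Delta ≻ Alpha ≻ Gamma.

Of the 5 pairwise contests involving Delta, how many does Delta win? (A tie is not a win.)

1

Delta against each rival (17 members):
Delta–Gamma: Gamma 9–8.
Delta vs Theta: Delta preferred on 3+1 = 4 ballots; Theta wins 13–4.
Delta vs Alpha: 8 to 9, Alpha.
Delta vs Lambda: 1+3+5 = 9 for Delta, 8 for Lambda — Delta by 9–8.
Delta vs Eta: 1+5 = 6 for Delta, 11 for Eta — Eta by 11–6.
Delta beats Lambda; loses to Gamma, Theta, Alpha, Eta — 1 pairwise win.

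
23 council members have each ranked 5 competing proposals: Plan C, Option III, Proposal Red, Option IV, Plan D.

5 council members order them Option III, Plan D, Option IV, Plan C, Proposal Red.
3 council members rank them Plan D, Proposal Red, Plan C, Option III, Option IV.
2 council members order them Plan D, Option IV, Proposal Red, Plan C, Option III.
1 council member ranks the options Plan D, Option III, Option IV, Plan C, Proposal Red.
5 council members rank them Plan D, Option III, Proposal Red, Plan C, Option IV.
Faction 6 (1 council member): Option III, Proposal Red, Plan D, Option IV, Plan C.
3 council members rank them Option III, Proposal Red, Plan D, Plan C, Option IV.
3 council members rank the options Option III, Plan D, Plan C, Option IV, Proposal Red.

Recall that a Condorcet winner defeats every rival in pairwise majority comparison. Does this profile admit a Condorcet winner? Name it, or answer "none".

Pairwise majorities:
Plan C vs Option III: Plan C preferred on 3+2 = 5 ballots; Option III wins 18–5.
Plan C vs Proposal Red: 9 to 14, Proposal Red.
Plan C vs Option IV: Plan C is ranked higher on 3+5+3+3 = 14 ballots, Option IV on 9. Plan C wins 14–9.
Plan C vs Plan D: 0 to 23, Plan D.
Option III vs Proposal Red: 18 to 5, Option III.
Option III vs Option IV: 21 for Option III, 2 for Option IV — Option III by 21–2.
Option III vs Plan D: 5+1+3+3 = 12 for Option III, 11 for Plan D — Option III by 12–11.
Proposal Red vs Option IV: 12 to 11, Proposal Red.
Proposal Red vs Plan D: 1+3 = 4 for Proposal Red, 19 for Plan D — Plan D by 19–4.
Option IV vs Plan D: Option IV is ranked higher on 0 ballots, Plan D on 23. Plan D wins 23–0.
Option III beats each of Plan C, Proposal Red, Option IV, Plan D — Option III is the Condorcet winner.

Option III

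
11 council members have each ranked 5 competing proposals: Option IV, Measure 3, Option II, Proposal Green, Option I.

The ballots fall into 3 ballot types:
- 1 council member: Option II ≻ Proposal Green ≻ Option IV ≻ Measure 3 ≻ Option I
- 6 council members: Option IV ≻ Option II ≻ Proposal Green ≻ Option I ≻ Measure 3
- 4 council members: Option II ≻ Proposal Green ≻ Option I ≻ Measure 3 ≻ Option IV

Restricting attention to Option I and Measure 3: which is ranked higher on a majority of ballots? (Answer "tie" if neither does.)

Ballots ranking Option I above Measure 3: 6 + 4 = 10.
Ballots ranking Measure 3 above Option I: 11 − 10 = 1.
Option I wins the head-to-head 10–1.

Option I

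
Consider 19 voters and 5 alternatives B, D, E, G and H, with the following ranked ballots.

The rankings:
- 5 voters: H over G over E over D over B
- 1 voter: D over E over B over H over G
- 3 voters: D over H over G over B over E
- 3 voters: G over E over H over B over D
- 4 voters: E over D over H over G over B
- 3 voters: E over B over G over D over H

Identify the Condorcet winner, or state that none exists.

none

Head-to-head results (19 voters):
B vs D: 6 to 13, D.
B vs E: B preferred on 3 ballots; E wins 16–3.
B vs G: B is ranked higher on 1+3 = 4 ballots, G on 15. G wins 15–4.
B vs H: B preferred on 1+3 = 4 ballots; H wins 15–4.
D vs E: D is ranked higher on 1+3 = 4 ballots, E on 15. E wins 15–4.
D vs G: D is ranked higher on 1+3+4 = 8 ballots, G on 11. G wins 11–8.
D vs H: 1+3+4+3 = 11 for D, 8 for H — D by 11–8.
E vs G: E is ranked higher on 1+4+3 = 8 ballots, G on 11. G wins 11–8.
E vs H: 1+3+4+3 = 11 for E, 8 for H — E by 11–8.
G vs H: 3+3 = 6 for G, 13 for H — H by 13–6.
Each alternative drops at least one matchup (B loses to D; D loses to E; E loses to G; G loses to H; H loses to D); the cycle D → H → G → D rules out a Condorcet winner.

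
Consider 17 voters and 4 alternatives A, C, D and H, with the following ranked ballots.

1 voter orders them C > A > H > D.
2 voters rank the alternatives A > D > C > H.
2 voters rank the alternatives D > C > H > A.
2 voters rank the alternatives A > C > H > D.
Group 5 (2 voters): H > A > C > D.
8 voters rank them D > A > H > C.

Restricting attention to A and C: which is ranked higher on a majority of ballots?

Ballots ranking A above C: 2 + 2 + 2 + 8 = 14.
Ballots ranking C above A: 17 − 14 = 3.
A wins the head-to-head 14–3.

A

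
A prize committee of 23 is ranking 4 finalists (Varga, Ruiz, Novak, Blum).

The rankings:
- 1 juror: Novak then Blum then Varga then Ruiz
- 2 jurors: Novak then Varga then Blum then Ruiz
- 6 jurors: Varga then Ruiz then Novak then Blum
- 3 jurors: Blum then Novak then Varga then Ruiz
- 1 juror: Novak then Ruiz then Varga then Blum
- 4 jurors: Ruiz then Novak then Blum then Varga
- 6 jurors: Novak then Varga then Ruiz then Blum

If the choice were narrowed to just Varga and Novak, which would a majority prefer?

Novak

Ballots ranking Varga above Novak: 6.
Ballots ranking Novak above Varga: 23 − 6 = 17.
Novak wins the head-to-head 17–6.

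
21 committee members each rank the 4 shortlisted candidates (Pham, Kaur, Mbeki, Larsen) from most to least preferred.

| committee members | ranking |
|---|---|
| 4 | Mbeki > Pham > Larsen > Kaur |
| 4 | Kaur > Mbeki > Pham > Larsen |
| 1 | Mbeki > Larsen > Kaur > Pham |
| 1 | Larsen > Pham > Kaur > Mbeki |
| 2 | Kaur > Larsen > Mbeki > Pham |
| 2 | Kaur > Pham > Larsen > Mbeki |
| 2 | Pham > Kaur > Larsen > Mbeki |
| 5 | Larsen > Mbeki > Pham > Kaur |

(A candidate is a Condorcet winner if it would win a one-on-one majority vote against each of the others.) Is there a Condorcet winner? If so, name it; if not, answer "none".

none

Head-to-head results (21 committee members):
Pham vs Kaur: Pham wins 12–9.
Pham vs Mbeki: Mbeki wins 16–5.
Pham vs Larsen: Pham, 12–9.
Kaur vs Mbeki: 11 to 10, Kaur.
Kaur vs Larsen: Larsen, 11–10.
Mbeki vs Larsen: Larsen wins 12–9.
Every candidate loses at least once (Pham loses to Mbeki; Kaur loses to Pham; Mbeki loses to Kaur; Larsen loses to Pham). The majority relation contains the cycle Pham > Kaur > Mbeki > Pham, so there is no Condorcet winner.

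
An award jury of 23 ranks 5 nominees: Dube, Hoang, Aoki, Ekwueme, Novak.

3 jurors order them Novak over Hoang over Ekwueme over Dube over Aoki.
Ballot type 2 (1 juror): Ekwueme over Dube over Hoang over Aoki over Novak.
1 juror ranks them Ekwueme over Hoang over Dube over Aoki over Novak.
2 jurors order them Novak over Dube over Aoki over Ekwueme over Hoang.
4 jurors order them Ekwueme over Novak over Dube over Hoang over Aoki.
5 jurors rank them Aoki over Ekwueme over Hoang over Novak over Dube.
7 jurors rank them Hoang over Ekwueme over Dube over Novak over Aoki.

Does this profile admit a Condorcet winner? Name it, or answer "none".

Ekwueme

Pairwise majorities:
Dube vs Hoang: 7 to 16, Hoang.
Dube vs Aoki: Dube preferred on 3+1+1+2+4+7 = 18 ballots; Dube wins 18–5.
Dube vs Ekwueme: Dube preferred on 2 ballots; Ekwueme wins 21–2.
Dube vs Novak: 1+1+7 = 9 for Dube, 14 for Novak — Novak by 14–9.
Hoang vs Aoki: Hoang is ranked higher on 3+1+1+4+7 = 16 ballots, Aoki on 7. Hoang wins 16–7.
Hoang vs Ekwueme: 10 to 13, Ekwueme.
Hoang vs Novak: 14 to 9, Hoang.
Aoki vs Ekwueme: 2+5 = 7 for Aoki, 16 for Ekwueme — Ekwueme by 16–7.
Aoki vs Novak: 1+1+5 = 7 for Aoki, 16 for Novak — Novak by 16–7.
Ekwueme vs Novak: 18 to 5, Ekwueme.
Ekwueme beats each of Dube, Hoang, Aoki, Novak — Ekwueme is the Condorcet winner.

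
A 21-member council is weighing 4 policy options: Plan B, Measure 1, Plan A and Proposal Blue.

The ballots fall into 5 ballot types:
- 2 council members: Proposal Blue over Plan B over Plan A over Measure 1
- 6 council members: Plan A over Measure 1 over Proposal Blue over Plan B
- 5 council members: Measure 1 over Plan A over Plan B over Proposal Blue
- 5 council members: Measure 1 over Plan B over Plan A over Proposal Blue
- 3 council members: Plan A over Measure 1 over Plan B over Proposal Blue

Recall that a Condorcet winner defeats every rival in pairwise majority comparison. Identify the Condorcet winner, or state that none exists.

Head-to-head results (21 council members):
Plan B–Measure 1: Measure 1 19–2.
Plan B–Plan A: Plan A 14–7.
Plan B vs Proposal Blue: Plan B, 13–8.
Measure 1–Plan A: Plan A 11–10.
Measure 1–Proposal Blue: Measure 1 19–2.
Plan A vs Proposal Blue: Plan A wins 19–2.
Plan A defeats every rival head-to-head and is the Condorcet winner.

Plan A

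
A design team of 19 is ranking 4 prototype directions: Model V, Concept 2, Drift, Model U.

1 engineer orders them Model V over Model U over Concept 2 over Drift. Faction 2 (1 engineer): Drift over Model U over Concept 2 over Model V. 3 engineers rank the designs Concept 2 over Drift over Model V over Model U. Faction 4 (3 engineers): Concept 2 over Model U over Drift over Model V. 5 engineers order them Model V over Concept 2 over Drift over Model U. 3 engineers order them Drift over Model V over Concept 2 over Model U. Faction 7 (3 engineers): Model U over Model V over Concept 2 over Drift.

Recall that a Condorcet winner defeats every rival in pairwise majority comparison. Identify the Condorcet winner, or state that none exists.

Check each pair by majority over 19 ballots:
Model V–Concept 2: Model V 12–7.
Model V vs Drift: 9 to 10, Drift.
Model V vs Model U: Model V preferred on 1+3+5+3 = 12 ballots; Model V wins 12–7.
Concept 2 vs Drift: 15 to 4, Concept 2.
Concept 2 vs Model U: Concept 2, 14–5.
Drift vs Model U: Drift preferred on 1+3+5+3 = 12 ballots; Drift wins 12–7.
Each design drops at least one matchup (Model V loses to Drift; Concept 2 loses to Model V; Drift loses to Concept 2; Model U loses to Model V); the cycle Model V > Concept 2 > Drift > Model V rules out a Condorcet winner.

none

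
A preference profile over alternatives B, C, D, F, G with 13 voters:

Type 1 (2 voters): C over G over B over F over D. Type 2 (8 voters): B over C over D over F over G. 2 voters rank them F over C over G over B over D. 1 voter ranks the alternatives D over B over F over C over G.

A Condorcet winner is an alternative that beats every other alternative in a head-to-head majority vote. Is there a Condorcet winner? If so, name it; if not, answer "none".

B

Check each pair by majority over 13 ballots:
B vs C: 9 to 4, B.
B vs D: 12 to 1, B.
B vs F: 2+8+1 = 11 for B, 2 for F — B by 11–2.
B vs G: 8+1 = 9 for B, 4 for G — B by 9–4.
C vs D: 12 to 1, C.
C vs F: C wins 10–3.
C vs G: C, 13–0.
D vs F: 8+1 = 9 for D, 4 for F — D by 9–4.
D–G: D 9–4.
F vs G: F is ranked higher on 8+2+1 = 11 ballots, G on 2. F wins 11–2.
B beats each of C, D, F, G — B is the Condorcet winner.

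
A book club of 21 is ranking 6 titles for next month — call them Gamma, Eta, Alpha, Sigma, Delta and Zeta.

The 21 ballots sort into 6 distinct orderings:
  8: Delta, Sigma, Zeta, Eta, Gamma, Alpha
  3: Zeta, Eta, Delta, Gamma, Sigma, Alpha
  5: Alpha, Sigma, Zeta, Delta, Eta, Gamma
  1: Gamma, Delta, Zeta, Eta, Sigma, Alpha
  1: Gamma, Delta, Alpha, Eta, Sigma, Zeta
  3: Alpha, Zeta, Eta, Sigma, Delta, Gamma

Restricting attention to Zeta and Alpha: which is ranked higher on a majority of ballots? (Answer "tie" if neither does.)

Zeta

Ballots ranking Zeta above Alpha: 8 + 3 + 1 = 12.
Ballots ranking Alpha above Zeta: 21 − 12 = 9.
Zeta wins the head-to-head 12–9.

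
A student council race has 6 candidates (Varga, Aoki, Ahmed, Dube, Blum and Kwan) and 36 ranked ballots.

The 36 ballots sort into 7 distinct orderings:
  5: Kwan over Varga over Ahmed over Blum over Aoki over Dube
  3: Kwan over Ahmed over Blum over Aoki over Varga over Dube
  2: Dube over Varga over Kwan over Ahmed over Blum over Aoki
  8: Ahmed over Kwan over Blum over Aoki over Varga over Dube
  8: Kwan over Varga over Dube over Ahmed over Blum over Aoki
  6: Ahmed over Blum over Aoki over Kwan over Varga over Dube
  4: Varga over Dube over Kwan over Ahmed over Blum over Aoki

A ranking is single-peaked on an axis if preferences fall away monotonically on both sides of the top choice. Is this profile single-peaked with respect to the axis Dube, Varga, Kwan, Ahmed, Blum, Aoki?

yes

Axis positions: Dube=1, Varga=2, Kwan=3, Ahmed=4, Blum=5, Aoki=6.
Faction 1 (peak Kwan at position 3): ranking walks positions 3-2-4-5-6-1, expanding outward from the peak — single-peaked.
Faction 2 (peak Kwan at position 3): ranking walks positions 3-4-5-6-2-1, expanding outward from the peak — single-peaked.
Faction 3 (peak Dube at position 1): ranking walks positions 1-2-3-4-5-6, expanding outward from the peak — single-peaked.
Faction 4 (peak Ahmed at position 4): ranking walks positions 4-3-5-6-2-1, expanding outward from the peak — single-peaked.
Faction 5 (peak Kwan at position 3): ranking walks positions 3-2-1-4-5-6, expanding outward from the peak — single-peaked.
Faction 6 (peak Ahmed at position 4): ranking walks positions 4-5-6-3-2-1, expanding outward from the peak — single-peaked.
Faction 7 (peak Varga at position 2): ranking walks positions 2-1-3-4-5-6, expanding outward from the peak — single-peaked.
Every ranking is single-peaked on this axis.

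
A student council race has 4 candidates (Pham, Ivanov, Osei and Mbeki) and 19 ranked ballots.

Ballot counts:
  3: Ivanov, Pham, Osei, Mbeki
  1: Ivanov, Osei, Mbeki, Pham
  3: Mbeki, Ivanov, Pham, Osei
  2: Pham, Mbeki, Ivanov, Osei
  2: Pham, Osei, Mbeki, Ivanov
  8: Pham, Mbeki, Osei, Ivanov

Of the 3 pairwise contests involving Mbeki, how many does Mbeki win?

Mbeki against each rival (19 voters):
Mbeki vs Pham: Pham wins 15–4.
Mbeki vs Ivanov: 3+2+2+8 = 15 for Mbeki, 4 for Ivanov — Mbeki by 15–4.
Mbeki–Osei: Mbeki 13–6.
Mbeki beats Ivanov, Osei; loses to Pham — 2 pairwise wins.

2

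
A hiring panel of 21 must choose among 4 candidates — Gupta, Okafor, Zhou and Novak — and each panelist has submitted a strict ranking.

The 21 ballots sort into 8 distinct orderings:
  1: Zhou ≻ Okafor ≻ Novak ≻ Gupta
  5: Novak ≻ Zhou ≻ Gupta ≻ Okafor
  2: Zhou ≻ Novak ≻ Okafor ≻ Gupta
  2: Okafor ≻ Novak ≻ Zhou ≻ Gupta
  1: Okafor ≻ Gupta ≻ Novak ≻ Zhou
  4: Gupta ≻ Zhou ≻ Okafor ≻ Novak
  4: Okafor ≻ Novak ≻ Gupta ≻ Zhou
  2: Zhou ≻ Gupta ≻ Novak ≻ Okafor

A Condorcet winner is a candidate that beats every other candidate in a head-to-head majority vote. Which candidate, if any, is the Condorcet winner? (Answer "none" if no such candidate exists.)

none

Check each pair by majority over 21 ballots:
Gupta vs Okafor: Gupta, 11–10.
Gupta vs Zhou: Zhou, 12–9.
Gupta vs Novak: Novak, 14–7.
Okafor–Zhou: Zhou 14–7.
Okafor vs Novak: Okafor wins 12–9.
Zhou vs Novak: Novak, 12–9.
No candidate is unbeaten: Gupta loses to Zhou; Okafor loses to Gupta; Zhou loses to Novak; Novak loses to Okafor. In particular Gupta > Okafor > Novak > Gupta is a majority cycle — no Condorcet winner exists.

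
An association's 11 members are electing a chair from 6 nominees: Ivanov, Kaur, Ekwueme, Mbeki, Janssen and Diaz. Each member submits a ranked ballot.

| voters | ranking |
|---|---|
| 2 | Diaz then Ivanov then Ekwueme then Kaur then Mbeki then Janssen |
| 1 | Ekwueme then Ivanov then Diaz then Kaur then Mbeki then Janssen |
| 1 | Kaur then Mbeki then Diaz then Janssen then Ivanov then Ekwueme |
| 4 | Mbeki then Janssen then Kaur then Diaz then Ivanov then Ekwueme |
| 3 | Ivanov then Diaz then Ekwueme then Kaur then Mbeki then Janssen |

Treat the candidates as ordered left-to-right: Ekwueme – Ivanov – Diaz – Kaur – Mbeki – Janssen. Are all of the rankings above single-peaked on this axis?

yes

Axis positions: Ekwueme=1, Ivanov=2, Diaz=3, Kaur=4, Mbeki=5, Janssen=6.
Type 1 (peak Diaz at position 3): ranking walks positions 3-2-1-4-5-6, expanding outward from the peak — single-peaked.
Type 2 (peak Ekwueme at position 1): ranking walks positions 1-2-3-4-5-6, expanding outward from the peak — single-peaked.
Type 3 (peak Kaur at position 4): ranking walks positions 4-5-3-6-2-1, expanding outward from the peak — single-peaked.
Type 4 (peak Mbeki at position 5): ranking walks positions 5-6-4-3-2-1, expanding outward from the peak — single-peaked.
Type 5 (peak Ivanov at position 2): ranking walks positions 2-3-1-4-5-6, expanding outward from the peak — single-peaked.
Every ranking is single-peaked on this axis.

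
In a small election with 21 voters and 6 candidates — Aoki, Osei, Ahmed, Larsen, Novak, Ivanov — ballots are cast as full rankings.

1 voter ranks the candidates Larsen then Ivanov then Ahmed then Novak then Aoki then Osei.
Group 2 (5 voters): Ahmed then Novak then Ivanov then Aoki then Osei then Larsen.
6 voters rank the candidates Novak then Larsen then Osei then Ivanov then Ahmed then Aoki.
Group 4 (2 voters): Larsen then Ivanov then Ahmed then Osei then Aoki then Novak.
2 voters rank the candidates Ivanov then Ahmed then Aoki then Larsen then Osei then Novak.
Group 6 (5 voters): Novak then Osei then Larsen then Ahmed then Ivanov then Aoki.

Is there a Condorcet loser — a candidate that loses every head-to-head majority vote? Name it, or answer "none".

Pairwise majorities:
Aoki vs Osei: Aoki preferred on 1+5+2 = 8 ballots; Osei wins 13–8.
Aoki–Ahmed: Ahmed 21–0.
Aoki vs Larsen: Larsen wins 14–7.
Aoki vs Novak: 4 to 17, Novak.
Aoki–Ivanov: Ivanov 21–0.
Osei vs Ahmed: Osei wins 11–10.
Osei vs Larsen: Larsen, 11–10.
Osei vs Novak: Novak wins 17–4.
Osei vs Ivanov: 6+5 = 11 for Osei, 10 for Ivanov — Osei by 11–10.
Ahmed vs Larsen: Ahmed is ranked higher on 5+2 = 7 ballots, Larsen on 14. Larsen wins 14–7.
Ahmed–Novak: Novak 11–10.
Ahmed vs Ivanov: Ivanov, 11–10.
Larsen vs Novak: Larsen preferred on 1+2+2 = 5 ballots; Novak wins 16–5.
Larsen vs Ivanov: 1+6+2+5 = 14 for Larsen, 7 for Ivanov — Larsen by 14–7.
Novak vs Ivanov: Novak wins 16–5.
Aoki loses to every other candidate — it is the Condorcet loser.

Aoki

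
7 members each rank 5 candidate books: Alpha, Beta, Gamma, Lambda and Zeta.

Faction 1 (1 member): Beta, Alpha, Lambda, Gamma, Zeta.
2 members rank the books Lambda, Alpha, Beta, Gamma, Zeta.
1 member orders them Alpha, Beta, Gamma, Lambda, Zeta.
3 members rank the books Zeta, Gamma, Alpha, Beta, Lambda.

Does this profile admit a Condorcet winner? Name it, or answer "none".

Alpha

Head-to-head results (7 members):
Alpha vs Beta: 2+1+3 = 6 for Alpha, 1 for Beta — Alpha by 6–1.
Alpha vs Gamma: 4 to 3, Alpha.
Alpha vs Lambda: 1+1+3 = 5 for Alpha, 2 for Lambda — Alpha by 5–2.
Alpha vs Zeta: 1+2+1 = 4 for Alpha, 3 for Zeta — Alpha by 4–3.
Beta vs Gamma: 4 to 3, Beta.
Beta vs Lambda: Beta is ranked higher on 1+1+3 = 5 ballots, Lambda on 2. Beta wins 5–2.
Beta vs Zeta: Beta is ranked higher on 1+2+1 = 4 ballots, Zeta on 3. Beta wins 4–3.
Gamma vs Lambda: Gamma preferred on 1+3 = 4 ballots; Gamma wins 4–3.
Gamma vs Zeta: Gamma preferred on 1+2+1 = 4 ballots; Gamma wins 4–3.
Lambda vs Zeta: 4 to 3, Lambda.
Alpha beats each of Beta, Gamma, Lambda, Zeta — Alpha is the Condorcet winner.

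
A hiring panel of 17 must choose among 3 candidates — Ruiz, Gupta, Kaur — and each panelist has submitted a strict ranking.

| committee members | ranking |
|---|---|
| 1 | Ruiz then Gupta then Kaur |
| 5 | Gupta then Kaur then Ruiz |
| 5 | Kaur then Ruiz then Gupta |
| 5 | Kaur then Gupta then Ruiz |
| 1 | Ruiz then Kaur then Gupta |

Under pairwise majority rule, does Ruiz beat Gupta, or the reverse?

Gupta

Ballots ranking Ruiz above Gupta: 1 + 5 + 1 = 7.
Ballots ranking Gupta above Ruiz: 17 − 7 = 10.
Gupta wins the head-to-head 10–7.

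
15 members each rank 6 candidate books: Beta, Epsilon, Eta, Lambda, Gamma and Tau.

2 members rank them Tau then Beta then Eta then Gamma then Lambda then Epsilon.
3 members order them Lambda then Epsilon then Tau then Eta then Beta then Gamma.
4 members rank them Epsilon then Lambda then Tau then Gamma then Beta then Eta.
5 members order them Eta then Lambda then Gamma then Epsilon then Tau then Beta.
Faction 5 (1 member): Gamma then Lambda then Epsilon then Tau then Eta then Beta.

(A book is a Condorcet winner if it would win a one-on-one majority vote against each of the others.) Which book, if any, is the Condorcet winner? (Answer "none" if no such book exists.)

Head-to-head results (15 members):
Beta vs Epsilon: Beta preferred on 2 ballots; Epsilon wins 13–2.
Beta vs Eta: 6 to 9, Eta.
Beta vs Lambda: Beta is ranked higher on 2 ballots, Lambda on 13. Lambda wins 13–2.
Beta vs Gamma: 5 to 10, Gamma.
Beta vs Tau: 0 for Beta, 15 for Tau — Tau by 15–0.
Epsilon vs Eta: 3+4+1 = 8 for Epsilon, 7 for Eta — Epsilon by 8–7.
Epsilon vs Lambda: 4 for Epsilon, 11 for Lambda — Lambda by 11–4.
Epsilon vs Gamma: Epsilon is ranked higher on 3+4 = 7 ballots, Gamma on 8. Gamma wins 8–7.
Epsilon vs Tau: 13 to 2, Epsilon.
Eta vs Lambda: 7 to 8, Lambda.
Eta vs Gamma: Eta is ranked higher on 2+3+5 = 10 ballots, Gamma on 5. Eta wins 10–5.
Eta vs Tau: 5 for Eta, 10 for Tau — Tau by 10–5.
Lambda vs Gamma: 12 to 3, Lambda.
Lambda vs Tau: Lambda preferred on 3+4+5+1 = 13 ballots; Lambda wins 13–2.
Gamma vs Tau: 6 to 9, Tau.
Lambda beats each of Beta, Epsilon, Eta, Gamma, Tau — Lambda is the Condorcet winner.

Lambda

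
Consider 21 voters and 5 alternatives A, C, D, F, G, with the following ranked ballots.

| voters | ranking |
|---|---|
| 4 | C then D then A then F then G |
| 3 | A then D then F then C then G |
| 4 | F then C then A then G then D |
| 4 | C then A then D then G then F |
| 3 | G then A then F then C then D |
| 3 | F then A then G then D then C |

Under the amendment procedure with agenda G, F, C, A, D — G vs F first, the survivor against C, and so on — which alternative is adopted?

A

Round 1: G vs F — 7–14, F advances.
Round 2: F vs C — 13–8, F advances.
Round 3: F vs A — 7–14, A advances.
Round 4: A vs D — 17–4, A advances.
A survives the agenda.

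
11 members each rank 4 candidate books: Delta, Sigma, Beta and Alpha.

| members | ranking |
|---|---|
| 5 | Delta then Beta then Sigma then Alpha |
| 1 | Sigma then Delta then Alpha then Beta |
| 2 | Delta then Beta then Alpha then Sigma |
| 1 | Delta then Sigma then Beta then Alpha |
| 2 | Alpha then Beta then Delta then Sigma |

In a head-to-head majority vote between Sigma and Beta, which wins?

Ballots ranking Sigma above Beta: 1 + 1 = 2.
Ballots ranking Beta above Sigma: 11 − 2 = 9.
Beta wins the head-to-head 9–2.

Beta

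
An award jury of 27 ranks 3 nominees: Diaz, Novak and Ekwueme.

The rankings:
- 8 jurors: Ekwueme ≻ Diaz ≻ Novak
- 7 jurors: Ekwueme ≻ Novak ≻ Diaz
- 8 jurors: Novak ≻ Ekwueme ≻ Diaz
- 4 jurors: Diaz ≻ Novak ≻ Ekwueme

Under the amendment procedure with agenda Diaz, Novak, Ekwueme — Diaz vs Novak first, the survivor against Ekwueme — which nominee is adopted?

Ekwueme

Round 1: Diaz vs Novak — 12–15, Novak advances.
Round 2: Novak vs Ekwueme — 12–15, Ekwueme advances.
The agenda winner is Ekwueme.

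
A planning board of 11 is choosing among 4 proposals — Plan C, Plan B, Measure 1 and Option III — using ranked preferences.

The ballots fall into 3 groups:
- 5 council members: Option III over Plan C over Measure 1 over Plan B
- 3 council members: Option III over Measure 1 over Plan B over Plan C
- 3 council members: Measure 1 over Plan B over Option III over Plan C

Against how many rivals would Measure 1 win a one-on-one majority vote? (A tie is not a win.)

Measure 1 against each rival (11 council members):
Measure 1–Plan C: Measure 1 6–5.
Measure 1–Plan B: Measure 1 11–0.
Measure 1 vs Option III: 3 for Measure 1, 8 for Option III — Option III by 8–3.
Measure 1 beats Plan C, Plan B; loses to Option III — 2 pairwise wins.

2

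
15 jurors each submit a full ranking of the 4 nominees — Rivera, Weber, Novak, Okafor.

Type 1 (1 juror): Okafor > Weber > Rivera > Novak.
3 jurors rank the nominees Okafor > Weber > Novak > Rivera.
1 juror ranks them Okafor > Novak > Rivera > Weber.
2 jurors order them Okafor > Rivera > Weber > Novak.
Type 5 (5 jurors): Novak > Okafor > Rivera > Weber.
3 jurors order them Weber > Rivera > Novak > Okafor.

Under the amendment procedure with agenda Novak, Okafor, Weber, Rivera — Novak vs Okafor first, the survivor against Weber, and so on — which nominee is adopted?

Round 1: Novak vs Okafor — 8–7, Novak advances.
Round 2: Novak vs Weber — 6–9, Weber advances.
Round 3: Weber vs Rivera — 7–8, Rivera advances.
The agenda winner is Rivera.

Rivera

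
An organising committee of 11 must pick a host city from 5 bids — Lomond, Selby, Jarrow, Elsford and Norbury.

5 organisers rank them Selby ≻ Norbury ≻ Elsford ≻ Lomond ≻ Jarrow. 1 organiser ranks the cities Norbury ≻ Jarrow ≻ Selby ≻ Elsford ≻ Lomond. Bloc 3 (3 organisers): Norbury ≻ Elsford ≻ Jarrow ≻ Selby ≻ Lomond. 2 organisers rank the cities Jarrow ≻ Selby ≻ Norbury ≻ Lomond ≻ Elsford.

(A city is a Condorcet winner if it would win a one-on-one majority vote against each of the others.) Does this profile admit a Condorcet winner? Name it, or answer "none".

none

Pairwise majorities:
Lomond vs Selby: Lomond is ranked higher on 0 ballots, Selby on 11. Selby wins 11–0.
Lomond vs Jarrow: 5 for Lomond, 6 for Jarrow — Jarrow by 6–5.
Lomond vs Elsford: 2 for Lomond, 9 for Elsford — Elsford by 9–2.
Lomond vs Norbury: 0 to 11, Norbury.
Selby vs Jarrow: 5 to 6, Jarrow.
Selby vs Elsford: Selby is ranked higher on 5+1+2 = 8 ballots, Elsford on 3. Selby wins 8–3.
Selby vs Norbury: 5+2 = 7 for Selby, 4 for Norbury — Selby by 7–4.
Jarrow vs Elsford: 1+2 = 3 for Jarrow, 8 for Elsford — Elsford by 8–3.
Jarrow vs Norbury: 2 for Jarrow, 9 for Norbury — Norbury by 9–2.
Elsford vs Norbury: 0 to 11, Norbury.
No city is unbeaten: Lomond loses to Selby; Selby loses to Jarrow; Jarrow loses to Elsford; Elsford loses to Selby; Norbury loses to Selby. In particular Selby beats Elsford beats Jarrow beats Selby is a majority cycle — no Condorcet winner exists.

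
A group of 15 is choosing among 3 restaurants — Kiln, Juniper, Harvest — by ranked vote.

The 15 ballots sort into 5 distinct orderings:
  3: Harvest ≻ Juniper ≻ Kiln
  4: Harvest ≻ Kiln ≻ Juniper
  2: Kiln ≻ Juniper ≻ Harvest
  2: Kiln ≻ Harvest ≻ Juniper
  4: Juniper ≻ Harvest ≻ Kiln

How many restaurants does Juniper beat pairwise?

Juniper against each rival (15 friends):
Juniper vs Kiln: Kiln wins 8–7.
Juniper vs Harvest: 2+4 = 6 for Juniper, 9 for Harvest — Harvest by 9–6.
Juniper beats no one; loses to Kiln, Harvest — 0 pairwise wins.

0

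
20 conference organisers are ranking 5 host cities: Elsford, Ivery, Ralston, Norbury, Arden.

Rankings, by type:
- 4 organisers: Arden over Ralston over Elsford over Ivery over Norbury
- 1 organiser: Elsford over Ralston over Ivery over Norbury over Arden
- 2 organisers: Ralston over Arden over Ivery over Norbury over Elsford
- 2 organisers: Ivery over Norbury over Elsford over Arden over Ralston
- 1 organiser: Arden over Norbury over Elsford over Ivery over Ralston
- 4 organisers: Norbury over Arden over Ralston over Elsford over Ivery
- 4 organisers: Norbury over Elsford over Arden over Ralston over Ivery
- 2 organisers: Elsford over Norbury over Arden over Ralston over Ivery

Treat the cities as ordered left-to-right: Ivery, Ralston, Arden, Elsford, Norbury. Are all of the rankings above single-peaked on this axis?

Axis positions: Ivery=1, Ralston=2, Arden=3, Elsford=4, Norbury=5.
Type 1 (peak Arden at position 3): ranking walks positions 3-2-4-1-5, expanding outward from the peak — single-peaked.
Type 2: ranking walks positions 4-2-1-5-3; Ralston is ranked above Arden even though Arden lies between Ralston and the peak Elsford on the axis — preferences dip and rise again. Not single-peaked.
Type 3: ranking walks positions 2-3-1-5-4; Norbury is ranked above Elsford even though Elsford lies between Norbury and the peak Ralston on the axis — preferences dip and rise again. Not single-peaked.
Type 4: ranking walks positions 1-5-4-3-2; Norbury is ranked above Ralston even though Ralston lies between Norbury and the peak Ivery on the axis — preferences dip and rise again. Not single-peaked.
Type 5: ranking walks positions 3-5-4-1-2; Norbury is ranked above Elsford even though Elsford lies between Norbury and the peak Arden on the axis — preferences dip and rise again. Not single-peaked.
Type 6: ranking walks positions 5-3-2-4-1; Arden is ranked above Elsford even though Elsford lies between Arden and the peak Norbury on the axis — preferences dip and rise again. Not single-peaked.
Type 7 (peak Norbury at position 5): ranking walks positions 5-4-3-2-1, expanding outward from the peak — single-peaked.
Type 8 (peak Elsford at position 4): ranking walks positions 4-5-3-2-1, expanding outward from the peak — single-peaked.
Type 2 violates single-peakedness, so the profile is not single-peaked on this axis.

no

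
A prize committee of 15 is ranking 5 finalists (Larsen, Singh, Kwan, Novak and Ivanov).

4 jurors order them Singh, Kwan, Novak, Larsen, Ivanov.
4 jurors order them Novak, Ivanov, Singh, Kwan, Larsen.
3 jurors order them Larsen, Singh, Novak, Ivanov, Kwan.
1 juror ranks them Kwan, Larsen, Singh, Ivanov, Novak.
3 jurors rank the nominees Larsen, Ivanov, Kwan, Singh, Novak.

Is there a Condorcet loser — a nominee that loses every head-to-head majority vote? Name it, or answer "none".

Head-to-head results (15 jurors):
Larsen vs Singh: Singh wins 8–7.
Larsen vs Kwan: Kwan wins 9–6.
Larsen vs Novak: Novak, 8–7.
Larsen vs Ivanov: Larsen, 11–4.
Singh vs Kwan: Singh, 11–4.
Singh vs Novak: Singh, 11–4.
Singh–Ivanov: Singh 8–7.
Kwan–Novak: Kwan 8–7.
Kwan vs Ivanov: Ivanov, 10–5.
Novak vs Ivanov: 11 to 4, Novak.
Every nominee wins at least one matchup (Larsen beats Ivanov; Singh beats Larsen; Kwan beats Larsen; Novak beats Larsen; Ivanov beats Kwan), so there is no Condorcet loser.

none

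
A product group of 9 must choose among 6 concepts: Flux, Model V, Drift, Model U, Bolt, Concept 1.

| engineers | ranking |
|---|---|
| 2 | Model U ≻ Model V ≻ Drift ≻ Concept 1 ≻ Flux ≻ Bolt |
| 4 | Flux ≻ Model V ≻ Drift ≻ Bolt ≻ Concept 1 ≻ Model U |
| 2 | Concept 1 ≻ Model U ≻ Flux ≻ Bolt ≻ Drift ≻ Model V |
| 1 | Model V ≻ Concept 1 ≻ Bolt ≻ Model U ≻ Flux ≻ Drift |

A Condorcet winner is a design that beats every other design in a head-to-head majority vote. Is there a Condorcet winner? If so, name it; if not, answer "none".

Head-to-head results (9 engineers):
Flux vs Model V: 4+2 = 6 for Flux, 3 for Model V — Flux by 6–3.
Flux–Drift: Flux 7–2.
Flux–Model U: Model U 5–4.
Flux vs Bolt: Flux, 8–1.
Flux vs Concept 1: 4 for Flux, 5 for Concept 1 — Concept 1 by 5–4.
Model V–Drift: Model V 7–2.
Model V vs Model U: 5 to 4, Model V.
Model V–Bolt: Model V 7–2.
Model V–Concept 1: Model V 7–2.
Drift vs Model U: Model U, 5–4.
Drift vs Bolt: Drift, 6–3.
Drift vs Concept 1: 6 to 3, Drift.
Model U vs Bolt: Model U preferred on 2+2 = 4 ballots; Bolt wins 5–4.
Model U vs Concept 1: Concept 1 wins 7–2.
Bolt vs Concept 1: Concept 1, 5–4.
Each design drops at least one matchup (Flux loses to Model U; Model V loses to Flux; Drift loses to Flux; Model U loses to Model V; Bolt loses to Flux; Concept 1 loses to Model V); the cycle Flux → Model V → Model U → Flux rules out a Condorcet winner.

none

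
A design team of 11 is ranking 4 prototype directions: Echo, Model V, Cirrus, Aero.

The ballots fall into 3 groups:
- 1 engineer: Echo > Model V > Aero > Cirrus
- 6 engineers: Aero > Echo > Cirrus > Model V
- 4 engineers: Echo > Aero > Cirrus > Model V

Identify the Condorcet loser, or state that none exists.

Model V

Pairwise majorities:
Echo vs Model V: 1+6+4 = 11 for Echo, 0 for Model V — Echo by 11–0.
Echo vs Cirrus: Echo is ranked higher on 1+6+4 = 11 ballots, Cirrus on 0. Echo wins 11–0.
Echo vs Aero: Aero, 6–5.
Model V–Cirrus: Cirrus 10–1.
Model V vs Aero: Model V is ranked higher on 1 ballot, Aero on 10. Aero wins 10–1.
Cirrus vs Aero: Aero, 11–0.
Only Model V has no wins; Model V is the Condorcet loser.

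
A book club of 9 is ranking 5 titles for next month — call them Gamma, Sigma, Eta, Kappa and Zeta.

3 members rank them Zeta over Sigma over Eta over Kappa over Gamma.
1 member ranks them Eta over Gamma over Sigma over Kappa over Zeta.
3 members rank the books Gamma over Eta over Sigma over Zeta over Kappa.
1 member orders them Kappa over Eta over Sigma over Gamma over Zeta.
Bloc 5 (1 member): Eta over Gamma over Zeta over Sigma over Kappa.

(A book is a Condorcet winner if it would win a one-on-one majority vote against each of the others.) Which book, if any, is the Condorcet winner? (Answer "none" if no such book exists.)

Head-to-head results (9 members):
Gamma vs Sigma: Gamma wins 5–4.
Gamma vs Eta: Eta wins 6–3.
Gamma vs Kappa: Gamma wins 5–4.
Gamma vs Zeta: Gamma, 6–3.
Sigma–Eta: Eta 6–3.
Sigma vs Kappa: Sigma, 8–1.
Sigma–Zeta: Sigma 5–4.
Eta vs Kappa: Eta, 8–1.
Eta vs Zeta: Eta wins 6–3.
Kappa vs Zeta: Zeta, 7–2.
Eta wins every pairwise contest, so Eta is the Condorcet winner.

Eta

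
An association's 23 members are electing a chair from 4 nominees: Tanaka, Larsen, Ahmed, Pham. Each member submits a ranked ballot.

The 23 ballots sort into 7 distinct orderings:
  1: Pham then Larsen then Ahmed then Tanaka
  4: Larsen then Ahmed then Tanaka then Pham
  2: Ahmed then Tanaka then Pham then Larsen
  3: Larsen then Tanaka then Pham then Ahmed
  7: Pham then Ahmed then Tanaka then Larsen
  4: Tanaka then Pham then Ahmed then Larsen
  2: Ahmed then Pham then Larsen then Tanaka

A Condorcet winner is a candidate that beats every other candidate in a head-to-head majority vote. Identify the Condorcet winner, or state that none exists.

Head-to-head results (23 voters):
Tanaka–Larsen: Tanaka 13–10.
Tanaka–Ahmed: Ahmed 16–7.
Tanaka vs Pham: Tanaka, 13–10.
Larsen vs Ahmed: Ahmed, 15–8.
Larsen vs Pham: Pham wins 16–7.
Ahmed vs Pham: Pham, 15–8.
Every candidate loses at least once (Tanaka loses to Ahmed; Larsen loses to Tanaka; Ahmed loses to Pham; Pham loses to Tanaka). The majority relation contains the cycle Tanaka > Pham > Ahmed > Tanaka, so there is no Condorcet winner.

none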